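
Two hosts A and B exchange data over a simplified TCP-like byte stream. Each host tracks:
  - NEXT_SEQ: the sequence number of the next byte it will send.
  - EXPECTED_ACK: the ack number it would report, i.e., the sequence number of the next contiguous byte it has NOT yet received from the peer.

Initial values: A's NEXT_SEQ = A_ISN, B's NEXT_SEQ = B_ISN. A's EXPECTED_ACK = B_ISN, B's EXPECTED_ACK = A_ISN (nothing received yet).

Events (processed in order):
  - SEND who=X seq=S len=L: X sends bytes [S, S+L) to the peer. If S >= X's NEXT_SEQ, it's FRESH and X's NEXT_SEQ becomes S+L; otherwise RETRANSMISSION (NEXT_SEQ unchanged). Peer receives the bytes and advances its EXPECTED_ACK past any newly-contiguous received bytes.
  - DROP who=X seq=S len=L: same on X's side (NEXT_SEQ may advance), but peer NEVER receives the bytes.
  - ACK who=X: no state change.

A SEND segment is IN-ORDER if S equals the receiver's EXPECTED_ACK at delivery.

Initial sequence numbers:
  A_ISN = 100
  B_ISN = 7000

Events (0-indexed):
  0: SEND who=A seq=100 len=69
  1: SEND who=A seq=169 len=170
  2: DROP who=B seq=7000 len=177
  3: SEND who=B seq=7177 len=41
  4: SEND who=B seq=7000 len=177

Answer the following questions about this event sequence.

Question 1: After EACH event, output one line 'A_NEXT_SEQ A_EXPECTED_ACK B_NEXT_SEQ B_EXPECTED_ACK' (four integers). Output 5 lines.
169 7000 7000 169
339 7000 7000 339
339 7000 7177 339
339 7000 7218 339
339 7218 7218 339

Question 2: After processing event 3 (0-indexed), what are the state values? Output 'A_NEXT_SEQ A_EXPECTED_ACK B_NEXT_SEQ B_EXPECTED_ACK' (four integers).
After event 0: A_seq=169 A_ack=7000 B_seq=7000 B_ack=169
After event 1: A_seq=339 A_ack=7000 B_seq=7000 B_ack=339
After event 2: A_seq=339 A_ack=7000 B_seq=7177 B_ack=339
After event 3: A_seq=339 A_ack=7000 B_seq=7218 B_ack=339

339 7000 7218 339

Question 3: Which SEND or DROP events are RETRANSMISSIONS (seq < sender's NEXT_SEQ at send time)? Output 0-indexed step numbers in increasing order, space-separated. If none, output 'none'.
Step 0: SEND seq=100 -> fresh
Step 1: SEND seq=169 -> fresh
Step 2: DROP seq=7000 -> fresh
Step 3: SEND seq=7177 -> fresh
Step 4: SEND seq=7000 -> retransmit

Answer: 4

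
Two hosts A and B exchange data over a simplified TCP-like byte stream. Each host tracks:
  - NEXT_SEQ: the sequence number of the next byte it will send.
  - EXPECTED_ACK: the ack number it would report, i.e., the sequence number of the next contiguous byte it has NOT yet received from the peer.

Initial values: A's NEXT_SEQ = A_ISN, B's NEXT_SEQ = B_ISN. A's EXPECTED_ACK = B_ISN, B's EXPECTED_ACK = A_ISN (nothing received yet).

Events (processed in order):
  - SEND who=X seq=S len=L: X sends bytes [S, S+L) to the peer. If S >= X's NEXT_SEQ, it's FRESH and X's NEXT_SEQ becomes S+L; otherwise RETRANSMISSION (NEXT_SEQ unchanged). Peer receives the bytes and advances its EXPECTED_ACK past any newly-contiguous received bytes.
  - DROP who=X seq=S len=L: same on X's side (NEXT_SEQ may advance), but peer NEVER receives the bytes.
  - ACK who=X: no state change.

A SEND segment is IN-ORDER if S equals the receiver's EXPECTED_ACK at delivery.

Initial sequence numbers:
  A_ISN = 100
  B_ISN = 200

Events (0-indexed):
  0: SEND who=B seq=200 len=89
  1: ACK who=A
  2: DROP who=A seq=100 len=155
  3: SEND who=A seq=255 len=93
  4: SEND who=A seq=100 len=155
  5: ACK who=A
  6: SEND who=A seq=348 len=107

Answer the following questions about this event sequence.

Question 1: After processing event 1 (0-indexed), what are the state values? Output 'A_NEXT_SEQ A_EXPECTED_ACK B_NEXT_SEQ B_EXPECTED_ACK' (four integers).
After event 0: A_seq=100 A_ack=289 B_seq=289 B_ack=100
After event 1: A_seq=100 A_ack=289 B_seq=289 B_ack=100

100 289 289 100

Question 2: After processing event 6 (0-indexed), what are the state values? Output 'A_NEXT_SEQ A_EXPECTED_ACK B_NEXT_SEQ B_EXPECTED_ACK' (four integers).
After event 0: A_seq=100 A_ack=289 B_seq=289 B_ack=100
After event 1: A_seq=100 A_ack=289 B_seq=289 B_ack=100
After event 2: A_seq=255 A_ack=289 B_seq=289 B_ack=100
After event 3: A_seq=348 A_ack=289 B_seq=289 B_ack=100
After event 4: A_seq=348 A_ack=289 B_seq=289 B_ack=348
After event 5: A_seq=348 A_ack=289 B_seq=289 B_ack=348
After event 6: A_seq=455 A_ack=289 B_seq=289 B_ack=455

455 289 289 455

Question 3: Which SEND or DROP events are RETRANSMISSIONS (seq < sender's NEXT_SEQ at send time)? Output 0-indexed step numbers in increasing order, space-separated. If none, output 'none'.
Step 0: SEND seq=200 -> fresh
Step 2: DROP seq=100 -> fresh
Step 3: SEND seq=255 -> fresh
Step 4: SEND seq=100 -> retransmit
Step 6: SEND seq=348 -> fresh

Answer: 4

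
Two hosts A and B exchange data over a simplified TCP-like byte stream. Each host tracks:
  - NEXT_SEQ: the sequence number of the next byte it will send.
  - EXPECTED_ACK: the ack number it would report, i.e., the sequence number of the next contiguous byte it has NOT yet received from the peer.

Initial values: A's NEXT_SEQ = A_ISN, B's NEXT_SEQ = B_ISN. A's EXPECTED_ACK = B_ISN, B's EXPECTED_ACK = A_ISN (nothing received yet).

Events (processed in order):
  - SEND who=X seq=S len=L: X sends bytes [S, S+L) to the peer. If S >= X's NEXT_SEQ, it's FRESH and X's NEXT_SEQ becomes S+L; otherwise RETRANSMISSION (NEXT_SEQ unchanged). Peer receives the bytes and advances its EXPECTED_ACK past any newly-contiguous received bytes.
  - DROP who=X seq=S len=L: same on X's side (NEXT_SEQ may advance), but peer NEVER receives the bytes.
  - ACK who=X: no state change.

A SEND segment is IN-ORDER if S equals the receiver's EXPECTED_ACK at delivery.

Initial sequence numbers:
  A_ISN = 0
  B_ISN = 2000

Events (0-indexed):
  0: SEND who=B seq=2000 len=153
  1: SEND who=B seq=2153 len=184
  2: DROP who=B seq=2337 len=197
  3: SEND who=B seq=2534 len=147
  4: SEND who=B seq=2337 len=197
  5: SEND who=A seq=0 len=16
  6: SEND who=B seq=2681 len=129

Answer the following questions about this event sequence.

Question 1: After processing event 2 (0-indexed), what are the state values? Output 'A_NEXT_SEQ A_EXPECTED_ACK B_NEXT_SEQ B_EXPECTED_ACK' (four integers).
After event 0: A_seq=0 A_ack=2153 B_seq=2153 B_ack=0
After event 1: A_seq=0 A_ack=2337 B_seq=2337 B_ack=0
After event 2: A_seq=0 A_ack=2337 B_seq=2534 B_ack=0

0 2337 2534 0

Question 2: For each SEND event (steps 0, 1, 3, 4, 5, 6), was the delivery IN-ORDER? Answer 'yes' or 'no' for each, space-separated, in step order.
Answer: yes yes no yes yes yes

Derivation:
Step 0: SEND seq=2000 -> in-order
Step 1: SEND seq=2153 -> in-order
Step 3: SEND seq=2534 -> out-of-order
Step 4: SEND seq=2337 -> in-order
Step 5: SEND seq=0 -> in-order
Step 6: SEND seq=2681 -> in-order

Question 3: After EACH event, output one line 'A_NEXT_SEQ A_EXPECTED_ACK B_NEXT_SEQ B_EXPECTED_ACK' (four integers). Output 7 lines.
0 2153 2153 0
0 2337 2337 0
0 2337 2534 0
0 2337 2681 0
0 2681 2681 0
16 2681 2681 16
16 2810 2810 16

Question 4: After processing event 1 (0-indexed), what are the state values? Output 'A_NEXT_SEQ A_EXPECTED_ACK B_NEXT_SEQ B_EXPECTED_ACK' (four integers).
After event 0: A_seq=0 A_ack=2153 B_seq=2153 B_ack=0
After event 1: A_seq=0 A_ack=2337 B_seq=2337 B_ack=0

0 2337 2337 0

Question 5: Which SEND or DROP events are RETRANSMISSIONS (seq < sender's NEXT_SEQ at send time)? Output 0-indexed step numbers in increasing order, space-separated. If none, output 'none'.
Answer: 4

Derivation:
Step 0: SEND seq=2000 -> fresh
Step 1: SEND seq=2153 -> fresh
Step 2: DROP seq=2337 -> fresh
Step 3: SEND seq=2534 -> fresh
Step 4: SEND seq=2337 -> retransmit
Step 5: SEND seq=0 -> fresh
Step 6: SEND seq=2681 -> fresh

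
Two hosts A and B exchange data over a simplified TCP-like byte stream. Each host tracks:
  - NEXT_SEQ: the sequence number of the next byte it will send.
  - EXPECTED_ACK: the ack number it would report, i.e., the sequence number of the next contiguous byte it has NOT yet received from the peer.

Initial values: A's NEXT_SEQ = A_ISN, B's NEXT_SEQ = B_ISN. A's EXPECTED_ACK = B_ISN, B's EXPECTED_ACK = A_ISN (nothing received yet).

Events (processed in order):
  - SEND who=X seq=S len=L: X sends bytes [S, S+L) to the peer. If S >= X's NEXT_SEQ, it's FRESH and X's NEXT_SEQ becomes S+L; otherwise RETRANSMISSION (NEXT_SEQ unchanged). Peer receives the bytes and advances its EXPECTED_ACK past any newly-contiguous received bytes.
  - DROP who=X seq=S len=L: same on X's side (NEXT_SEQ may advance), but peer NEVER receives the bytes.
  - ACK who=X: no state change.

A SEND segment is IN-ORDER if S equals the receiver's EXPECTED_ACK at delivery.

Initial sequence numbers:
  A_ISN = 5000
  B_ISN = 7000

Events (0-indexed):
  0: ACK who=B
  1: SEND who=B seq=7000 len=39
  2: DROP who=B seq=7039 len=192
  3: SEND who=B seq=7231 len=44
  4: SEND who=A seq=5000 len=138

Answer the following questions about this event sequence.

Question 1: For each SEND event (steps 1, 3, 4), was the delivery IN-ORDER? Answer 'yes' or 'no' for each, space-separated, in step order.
Answer: yes no yes

Derivation:
Step 1: SEND seq=7000 -> in-order
Step 3: SEND seq=7231 -> out-of-order
Step 4: SEND seq=5000 -> in-order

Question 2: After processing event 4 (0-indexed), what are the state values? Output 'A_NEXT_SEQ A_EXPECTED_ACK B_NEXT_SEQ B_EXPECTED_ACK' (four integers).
After event 0: A_seq=5000 A_ack=7000 B_seq=7000 B_ack=5000
After event 1: A_seq=5000 A_ack=7039 B_seq=7039 B_ack=5000
After event 2: A_seq=5000 A_ack=7039 B_seq=7231 B_ack=5000
After event 3: A_seq=5000 A_ack=7039 B_seq=7275 B_ack=5000
After event 4: A_seq=5138 A_ack=7039 B_seq=7275 B_ack=5138

5138 7039 7275 5138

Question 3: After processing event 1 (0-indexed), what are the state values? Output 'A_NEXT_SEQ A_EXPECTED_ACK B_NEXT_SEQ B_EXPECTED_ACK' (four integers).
After event 0: A_seq=5000 A_ack=7000 B_seq=7000 B_ack=5000
After event 1: A_seq=5000 A_ack=7039 B_seq=7039 B_ack=5000

5000 7039 7039 5000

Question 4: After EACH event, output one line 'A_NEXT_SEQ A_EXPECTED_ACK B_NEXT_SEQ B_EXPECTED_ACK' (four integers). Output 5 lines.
5000 7000 7000 5000
5000 7039 7039 5000
5000 7039 7231 5000
5000 7039 7275 5000
5138 7039 7275 5138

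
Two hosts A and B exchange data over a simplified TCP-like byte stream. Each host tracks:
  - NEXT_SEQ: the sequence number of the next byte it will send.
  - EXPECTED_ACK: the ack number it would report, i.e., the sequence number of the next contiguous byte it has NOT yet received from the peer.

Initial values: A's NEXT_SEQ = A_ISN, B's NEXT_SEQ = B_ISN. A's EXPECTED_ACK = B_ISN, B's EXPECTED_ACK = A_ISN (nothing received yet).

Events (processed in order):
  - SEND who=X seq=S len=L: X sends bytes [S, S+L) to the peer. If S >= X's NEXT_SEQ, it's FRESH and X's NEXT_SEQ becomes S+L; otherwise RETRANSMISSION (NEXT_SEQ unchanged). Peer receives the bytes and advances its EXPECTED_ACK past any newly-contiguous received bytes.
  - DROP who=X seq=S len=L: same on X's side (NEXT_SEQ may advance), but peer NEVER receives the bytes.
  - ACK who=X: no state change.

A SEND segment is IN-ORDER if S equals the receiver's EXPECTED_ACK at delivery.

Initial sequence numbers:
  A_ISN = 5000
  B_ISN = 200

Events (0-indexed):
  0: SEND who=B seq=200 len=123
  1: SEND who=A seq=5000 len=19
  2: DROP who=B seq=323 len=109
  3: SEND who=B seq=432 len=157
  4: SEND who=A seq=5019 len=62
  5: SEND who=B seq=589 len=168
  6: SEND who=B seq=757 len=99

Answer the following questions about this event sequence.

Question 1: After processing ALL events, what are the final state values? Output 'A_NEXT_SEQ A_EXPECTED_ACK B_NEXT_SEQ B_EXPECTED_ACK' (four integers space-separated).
After event 0: A_seq=5000 A_ack=323 B_seq=323 B_ack=5000
After event 1: A_seq=5019 A_ack=323 B_seq=323 B_ack=5019
After event 2: A_seq=5019 A_ack=323 B_seq=432 B_ack=5019
After event 3: A_seq=5019 A_ack=323 B_seq=589 B_ack=5019
After event 4: A_seq=5081 A_ack=323 B_seq=589 B_ack=5081
After event 5: A_seq=5081 A_ack=323 B_seq=757 B_ack=5081
After event 6: A_seq=5081 A_ack=323 B_seq=856 B_ack=5081

Answer: 5081 323 856 5081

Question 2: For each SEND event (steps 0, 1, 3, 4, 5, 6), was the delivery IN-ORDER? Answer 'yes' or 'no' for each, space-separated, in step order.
Answer: yes yes no yes no no

Derivation:
Step 0: SEND seq=200 -> in-order
Step 1: SEND seq=5000 -> in-order
Step 3: SEND seq=432 -> out-of-order
Step 4: SEND seq=5019 -> in-order
Step 5: SEND seq=589 -> out-of-order
Step 6: SEND seq=757 -> out-of-order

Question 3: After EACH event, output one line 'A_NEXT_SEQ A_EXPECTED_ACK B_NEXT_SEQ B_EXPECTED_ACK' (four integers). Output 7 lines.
5000 323 323 5000
5019 323 323 5019
5019 323 432 5019
5019 323 589 5019
5081 323 589 5081
5081 323 757 5081
5081 323 856 5081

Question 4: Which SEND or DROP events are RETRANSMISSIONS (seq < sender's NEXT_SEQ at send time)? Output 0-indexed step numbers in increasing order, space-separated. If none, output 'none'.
Answer: none

Derivation:
Step 0: SEND seq=200 -> fresh
Step 1: SEND seq=5000 -> fresh
Step 2: DROP seq=323 -> fresh
Step 3: SEND seq=432 -> fresh
Step 4: SEND seq=5019 -> fresh
Step 5: SEND seq=589 -> fresh
Step 6: SEND seq=757 -> fresh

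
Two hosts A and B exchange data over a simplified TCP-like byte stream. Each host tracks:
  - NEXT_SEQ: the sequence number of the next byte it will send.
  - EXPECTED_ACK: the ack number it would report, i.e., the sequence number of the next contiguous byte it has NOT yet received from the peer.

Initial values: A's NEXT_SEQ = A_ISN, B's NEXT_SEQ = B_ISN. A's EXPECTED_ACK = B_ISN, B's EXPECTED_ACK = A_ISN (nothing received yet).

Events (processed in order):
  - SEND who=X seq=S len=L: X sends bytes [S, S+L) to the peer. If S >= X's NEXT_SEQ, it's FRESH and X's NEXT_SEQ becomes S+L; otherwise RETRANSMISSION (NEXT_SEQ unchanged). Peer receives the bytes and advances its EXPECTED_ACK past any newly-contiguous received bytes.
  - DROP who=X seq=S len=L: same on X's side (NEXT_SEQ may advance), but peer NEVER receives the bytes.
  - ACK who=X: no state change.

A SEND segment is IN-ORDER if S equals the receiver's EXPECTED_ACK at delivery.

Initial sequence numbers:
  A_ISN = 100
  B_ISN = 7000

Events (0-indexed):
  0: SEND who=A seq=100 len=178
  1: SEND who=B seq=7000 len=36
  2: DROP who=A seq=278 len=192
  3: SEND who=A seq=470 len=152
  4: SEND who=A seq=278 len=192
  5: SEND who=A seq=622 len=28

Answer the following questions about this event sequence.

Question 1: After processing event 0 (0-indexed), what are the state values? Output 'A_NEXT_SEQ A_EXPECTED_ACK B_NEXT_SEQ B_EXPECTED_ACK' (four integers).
After event 0: A_seq=278 A_ack=7000 B_seq=7000 B_ack=278

278 7000 7000 278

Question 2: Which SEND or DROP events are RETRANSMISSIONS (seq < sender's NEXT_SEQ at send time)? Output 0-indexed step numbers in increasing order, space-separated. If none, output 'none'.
Step 0: SEND seq=100 -> fresh
Step 1: SEND seq=7000 -> fresh
Step 2: DROP seq=278 -> fresh
Step 3: SEND seq=470 -> fresh
Step 4: SEND seq=278 -> retransmit
Step 5: SEND seq=622 -> fresh

Answer: 4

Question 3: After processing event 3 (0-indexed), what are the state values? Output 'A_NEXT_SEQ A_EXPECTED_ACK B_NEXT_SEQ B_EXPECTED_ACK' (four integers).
After event 0: A_seq=278 A_ack=7000 B_seq=7000 B_ack=278
After event 1: A_seq=278 A_ack=7036 B_seq=7036 B_ack=278
After event 2: A_seq=470 A_ack=7036 B_seq=7036 B_ack=278
After event 3: A_seq=622 A_ack=7036 B_seq=7036 B_ack=278

622 7036 7036 278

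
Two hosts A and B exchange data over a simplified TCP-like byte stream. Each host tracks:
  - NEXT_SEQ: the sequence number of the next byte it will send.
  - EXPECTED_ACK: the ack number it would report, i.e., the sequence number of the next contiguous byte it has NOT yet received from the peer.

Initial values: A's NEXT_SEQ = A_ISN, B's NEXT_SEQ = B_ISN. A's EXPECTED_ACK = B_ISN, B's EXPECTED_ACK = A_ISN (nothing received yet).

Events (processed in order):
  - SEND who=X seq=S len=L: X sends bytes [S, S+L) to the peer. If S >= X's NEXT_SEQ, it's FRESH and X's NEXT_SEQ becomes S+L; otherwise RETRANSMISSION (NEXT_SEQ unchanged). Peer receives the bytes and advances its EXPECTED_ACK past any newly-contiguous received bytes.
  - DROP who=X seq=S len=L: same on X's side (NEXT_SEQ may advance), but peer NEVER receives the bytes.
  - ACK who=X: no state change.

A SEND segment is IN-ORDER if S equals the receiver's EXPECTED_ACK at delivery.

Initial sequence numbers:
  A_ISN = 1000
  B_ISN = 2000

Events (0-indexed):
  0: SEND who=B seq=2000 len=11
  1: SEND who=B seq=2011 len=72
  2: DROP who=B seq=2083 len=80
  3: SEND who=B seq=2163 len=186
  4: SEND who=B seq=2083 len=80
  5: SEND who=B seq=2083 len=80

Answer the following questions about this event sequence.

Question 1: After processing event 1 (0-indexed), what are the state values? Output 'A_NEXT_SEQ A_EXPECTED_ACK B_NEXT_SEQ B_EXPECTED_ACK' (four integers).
After event 0: A_seq=1000 A_ack=2011 B_seq=2011 B_ack=1000
After event 1: A_seq=1000 A_ack=2083 B_seq=2083 B_ack=1000

1000 2083 2083 1000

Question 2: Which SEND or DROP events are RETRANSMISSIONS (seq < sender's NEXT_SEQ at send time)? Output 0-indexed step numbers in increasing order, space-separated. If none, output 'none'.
Answer: 4 5

Derivation:
Step 0: SEND seq=2000 -> fresh
Step 1: SEND seq=2011 -> fresh
Step 2: DROP seq=2083 -> fresh
Step 3: SEND seq=2163 -> fresh
Step 4: SEND seq=2083 -> retransmit
Step 5: SEND seq=2083 -> retransmit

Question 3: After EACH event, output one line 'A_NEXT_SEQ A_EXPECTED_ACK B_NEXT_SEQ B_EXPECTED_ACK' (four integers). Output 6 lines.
1000 2011 2011 1000
1000 2083 2083 1000
1000 2083 2163 1000
1000 2083 2349 1000
1000 2349 2349 1000
1000 2349 2349 1000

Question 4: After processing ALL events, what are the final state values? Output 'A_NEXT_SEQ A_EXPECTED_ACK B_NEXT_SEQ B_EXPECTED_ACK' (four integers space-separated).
Answer: 1000 2349 2349 1000

Derivation:
After event 0: A_seq=1000 A_ack=2011 B_seq=2011 B_ack=1000
After event 1: A_seq=1000 A_ack=2083 B_seq=2083 B_ack=1000
After event 2: A_seq=1000 A_ack=2083 B_seq=2163 B_ack=1000
After event 3: A_seq=1000 A_ack=2083 B_seq=2349 B_ack=1000
After event 4: A_seq=1000 A_ack=2349 B_seq=2349 B_ack=1000
After event 5: A_seq=1000 A_ack=2349 B_seq=2349 B_ack=1000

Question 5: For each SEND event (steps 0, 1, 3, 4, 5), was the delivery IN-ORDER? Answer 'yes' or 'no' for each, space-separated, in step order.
Step 0: SEND seq=2000 -> in-order
Step 1: SEND seq=2011 -> in-order
Step 3: SEND seq=2163 -> out-of-order
Step 4: SEND seq=2083 -> in-order
Step 5: SEND seq=2083 -> out-of-order

Answer: yes yes no yes no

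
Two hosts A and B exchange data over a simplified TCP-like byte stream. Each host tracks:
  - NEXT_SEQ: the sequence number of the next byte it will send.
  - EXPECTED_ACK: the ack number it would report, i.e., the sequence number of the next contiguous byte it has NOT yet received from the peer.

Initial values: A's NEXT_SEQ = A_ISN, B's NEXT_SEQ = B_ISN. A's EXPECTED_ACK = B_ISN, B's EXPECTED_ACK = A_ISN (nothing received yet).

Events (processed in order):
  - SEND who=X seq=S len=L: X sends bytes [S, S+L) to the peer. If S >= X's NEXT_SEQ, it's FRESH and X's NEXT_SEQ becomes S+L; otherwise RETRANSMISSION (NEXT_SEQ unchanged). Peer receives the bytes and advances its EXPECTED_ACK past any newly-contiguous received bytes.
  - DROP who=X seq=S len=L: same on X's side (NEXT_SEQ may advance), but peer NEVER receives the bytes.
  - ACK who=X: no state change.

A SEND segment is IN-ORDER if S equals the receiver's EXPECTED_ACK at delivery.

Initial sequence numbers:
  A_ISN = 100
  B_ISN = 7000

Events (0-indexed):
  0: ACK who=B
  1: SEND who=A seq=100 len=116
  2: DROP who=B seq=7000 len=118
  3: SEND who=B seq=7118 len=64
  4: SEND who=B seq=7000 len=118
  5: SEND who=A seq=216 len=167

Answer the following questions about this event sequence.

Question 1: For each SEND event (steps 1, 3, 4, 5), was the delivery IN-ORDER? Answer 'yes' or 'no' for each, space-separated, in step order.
Answer: yes no yes yes

Derivation:
Step 1: SEND seq=100 -> in-order
Step 3: SEND seq=7118 -> out-of-order
Step 4: SEND seq=7000 -> in-order
Step 5: SEND seq=216 -> in-order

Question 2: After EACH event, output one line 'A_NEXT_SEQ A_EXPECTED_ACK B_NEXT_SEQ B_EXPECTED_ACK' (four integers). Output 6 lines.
100 7000 7000 100
216 7000 7000 216
216 7000 7118 216
216 7000 7182 216
216 7182 7182 216
383 7182 7182 383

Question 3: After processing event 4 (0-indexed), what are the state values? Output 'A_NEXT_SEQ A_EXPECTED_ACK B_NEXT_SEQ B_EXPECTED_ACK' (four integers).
After event 0: A_seq=100 A_ack=7000 B_seq=7000 B_ack=100
After event 1: A_seq=216 A_ack=7000 B_seq=7000 B_ack=216
After event 2: A_seq=216 A_ack=7000 B_seq=7118 B_ack=216
After event 3: A_seq=216 A_ack=7000 B_seq=7182 B_ack=216
After event 4: A_seq=216 A_ack=7182 B_seq=7182 B_ack=216

216 7182 7182 216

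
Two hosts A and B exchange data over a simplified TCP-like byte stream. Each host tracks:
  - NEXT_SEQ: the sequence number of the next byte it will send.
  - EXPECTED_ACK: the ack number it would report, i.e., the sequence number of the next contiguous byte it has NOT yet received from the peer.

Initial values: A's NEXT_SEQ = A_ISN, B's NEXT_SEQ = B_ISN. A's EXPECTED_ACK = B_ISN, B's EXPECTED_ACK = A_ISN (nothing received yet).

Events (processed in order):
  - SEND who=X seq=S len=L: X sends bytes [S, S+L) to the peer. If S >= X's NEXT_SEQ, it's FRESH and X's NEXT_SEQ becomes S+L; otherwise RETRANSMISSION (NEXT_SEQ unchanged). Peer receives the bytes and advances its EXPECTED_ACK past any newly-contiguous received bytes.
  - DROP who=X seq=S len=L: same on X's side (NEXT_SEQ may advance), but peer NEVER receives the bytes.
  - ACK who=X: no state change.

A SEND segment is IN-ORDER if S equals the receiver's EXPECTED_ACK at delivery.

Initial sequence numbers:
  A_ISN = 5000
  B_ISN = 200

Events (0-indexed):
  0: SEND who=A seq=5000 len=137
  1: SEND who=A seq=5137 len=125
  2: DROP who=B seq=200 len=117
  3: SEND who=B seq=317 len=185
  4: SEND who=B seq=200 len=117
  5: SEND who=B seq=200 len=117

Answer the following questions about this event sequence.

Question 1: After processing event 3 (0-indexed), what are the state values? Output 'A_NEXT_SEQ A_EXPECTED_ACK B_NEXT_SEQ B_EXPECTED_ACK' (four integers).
After event 0: A_seq=5137 A_ack=200 B_seq=200 B_ack=5137
After event 1: A_seq=5262 A_ack=200 B_seq=200 B_ack=5262
After event 2: A_seq=5262 A_ack=200 B_seq=317 B_ack=5262
After event 3: A_seq=5262 A_ack=200 B_seq=502 B_ack=5262

5262 200 502 5262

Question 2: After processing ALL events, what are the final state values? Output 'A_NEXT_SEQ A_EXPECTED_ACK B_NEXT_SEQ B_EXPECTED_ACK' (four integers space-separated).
Answer: 5262 502 502 5262

Derivation:
After event 0: A_seq=5137 A_ack=200 B_seq=200 B_ack=5137
After event 1: A_seq=5262 A_ack=200 B_seq=200 B_ack=5262
After event 2: A_seq=5262 A_ack=200 B_seq=317 B_ack=5262
After event 3: A_seq=5262 A_ack=200 B_seq=502 B_ack=5262
After event 4: A_seq=5262 A_ack=502 B_seq=502 B_ack=5262
After event 5: A_seq=5262 A_ack=502 B_seq=502 B_ack=5262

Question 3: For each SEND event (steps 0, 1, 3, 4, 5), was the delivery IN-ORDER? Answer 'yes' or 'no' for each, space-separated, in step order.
Step 0: SEND seq=5000 -> in-order
Step 1: SEND seq=5137 -> in-order
Step 3: SEND seq=317 -> out-of-order
Step 4: SEND seq=200 -> in-order
Step 5: SEND seq=200 -> out-of-order

Answer: yes yes no yes no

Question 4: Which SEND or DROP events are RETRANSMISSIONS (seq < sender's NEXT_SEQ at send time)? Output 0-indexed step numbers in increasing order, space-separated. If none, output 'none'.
Step 0: SEND seq=5000 -> fresh
Step 1: SEND seq=5137 -> fresh
Step 2: DROP seq=200 -> fresh
Step 3: SEND seq=317 -> fresh
Step 4: SEND seq=200 -> retransmit
Step 5: SEND seq=200 -> retransmit

Answer: 4 5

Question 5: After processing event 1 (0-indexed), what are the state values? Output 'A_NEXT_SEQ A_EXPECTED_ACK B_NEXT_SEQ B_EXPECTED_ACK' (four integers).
After event 0: A_seq=5137 A_ack=200 B_seq=200 B_ack=5137
After event 1: A_seq=5262 A_ack=200 B_seq=200 B_ack=5262

5262 200 200 5262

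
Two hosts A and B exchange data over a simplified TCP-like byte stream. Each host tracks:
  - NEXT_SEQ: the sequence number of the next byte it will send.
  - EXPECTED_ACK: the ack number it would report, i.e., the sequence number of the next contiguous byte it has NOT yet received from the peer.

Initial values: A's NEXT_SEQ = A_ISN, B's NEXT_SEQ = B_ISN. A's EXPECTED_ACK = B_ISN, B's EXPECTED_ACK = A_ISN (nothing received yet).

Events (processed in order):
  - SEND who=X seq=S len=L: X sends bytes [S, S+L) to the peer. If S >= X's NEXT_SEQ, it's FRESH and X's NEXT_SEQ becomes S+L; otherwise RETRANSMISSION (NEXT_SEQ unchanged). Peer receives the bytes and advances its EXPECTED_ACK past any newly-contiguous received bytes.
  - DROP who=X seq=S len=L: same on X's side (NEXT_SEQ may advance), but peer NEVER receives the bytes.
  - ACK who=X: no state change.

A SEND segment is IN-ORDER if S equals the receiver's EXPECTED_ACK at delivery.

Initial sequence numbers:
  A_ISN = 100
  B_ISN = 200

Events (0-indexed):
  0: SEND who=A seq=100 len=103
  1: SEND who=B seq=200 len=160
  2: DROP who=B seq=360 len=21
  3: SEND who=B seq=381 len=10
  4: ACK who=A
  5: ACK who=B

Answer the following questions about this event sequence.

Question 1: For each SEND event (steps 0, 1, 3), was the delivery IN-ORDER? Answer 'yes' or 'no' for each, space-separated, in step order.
Step 0: SEND seq=100 -> in-order
Step 1: SEND seq=200 -> in-order
Step 3: SEND seq=381 -> out-of-order

Answer: yes yes no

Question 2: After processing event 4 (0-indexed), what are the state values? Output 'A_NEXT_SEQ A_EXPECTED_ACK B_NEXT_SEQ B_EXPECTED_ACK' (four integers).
After event 0: A_seq=203 A_ack=200 B_seq=200 B_ack=203
After event 1: A_seq=203 A_ack=360 B_seq=360 B_ack=203
After event 2: A_seq=203 A_ack=360 B_seq=381 B_ack=203
After event 3: A_seq=203 A_ack=360 B_seq=391 B_ack=203
After event 4: A_seq=203 A_ack=360 B_seq=391 B_ack=203

203 360 391 203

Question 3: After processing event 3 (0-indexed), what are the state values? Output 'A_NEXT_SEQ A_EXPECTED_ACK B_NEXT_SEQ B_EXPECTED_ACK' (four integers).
After event 0: A_seq=203 A_ack=200 B_seq=200 B_ack=203
After event 1: A_seq=203 A_ack=360 B_seq=360 B_ack=203
After event 2: A_seq=203 A_ack=360 B_seq=381 B_ack=203
After event 3: A_seq=203 A_ack=360 B_seq=391 B_ack=203

203 360 391 203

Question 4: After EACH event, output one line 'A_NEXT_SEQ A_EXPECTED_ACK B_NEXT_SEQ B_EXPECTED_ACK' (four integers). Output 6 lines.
203 200 200 203
203 360 360 203
203 360 381 203
203 360 391 203
203 360 391 203
203 360 391 203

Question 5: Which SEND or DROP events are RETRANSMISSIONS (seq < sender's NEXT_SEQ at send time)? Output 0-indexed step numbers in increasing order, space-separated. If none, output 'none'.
Step 0: SEND seq=100 -> fresh
Step 1: SEND seq=200 -> fresh
Step 2: DROP seq=360 -> fresh
Step 3: SEND seq=381 -> fresh

Answer: none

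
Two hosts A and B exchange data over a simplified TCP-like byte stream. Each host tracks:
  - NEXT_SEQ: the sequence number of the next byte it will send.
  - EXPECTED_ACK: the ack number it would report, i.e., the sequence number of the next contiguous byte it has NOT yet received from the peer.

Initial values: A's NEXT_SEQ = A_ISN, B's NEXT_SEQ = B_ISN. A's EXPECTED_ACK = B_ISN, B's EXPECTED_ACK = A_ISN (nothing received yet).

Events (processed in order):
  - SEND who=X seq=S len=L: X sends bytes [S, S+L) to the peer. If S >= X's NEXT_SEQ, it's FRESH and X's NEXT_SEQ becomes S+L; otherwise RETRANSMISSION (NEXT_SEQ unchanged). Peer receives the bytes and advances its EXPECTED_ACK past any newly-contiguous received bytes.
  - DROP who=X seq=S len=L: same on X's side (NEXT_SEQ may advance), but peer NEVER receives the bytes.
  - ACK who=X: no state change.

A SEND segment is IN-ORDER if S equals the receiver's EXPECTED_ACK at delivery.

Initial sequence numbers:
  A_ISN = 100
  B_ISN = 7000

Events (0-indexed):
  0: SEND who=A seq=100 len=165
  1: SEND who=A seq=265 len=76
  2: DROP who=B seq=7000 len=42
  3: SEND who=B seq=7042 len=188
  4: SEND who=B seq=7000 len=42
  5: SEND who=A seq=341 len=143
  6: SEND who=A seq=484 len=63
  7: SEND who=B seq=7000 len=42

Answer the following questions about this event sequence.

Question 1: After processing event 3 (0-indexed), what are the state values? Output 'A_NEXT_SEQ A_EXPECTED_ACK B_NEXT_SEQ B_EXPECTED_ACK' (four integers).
After event 0: A_seq=265 A_ack=7000 B_seq=7000 B_ack=265
After event 1: A_seq=341 A_ack=7000 B_seq=7000 B_ack=341
After event 2: A_seq=341 A_ack=7000 B_seq=7042 B_ack=341
After event 3: A_seq=341 A_ack=7000 B_seq=7230 B_ack=341

341 7000 7230 341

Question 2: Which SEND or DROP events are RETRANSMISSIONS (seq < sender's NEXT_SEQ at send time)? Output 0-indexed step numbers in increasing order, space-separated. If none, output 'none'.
Answer: 4 7

Derivation:
Step 0: SEND seq=100 -> fresh
Step 1: SEND seq=265 -> fresh
Step 2: DROP seq=7000 -> fresh
Step 3: SEND seq=7042 -> fresh
Step 4: SEND seq=7000 -> retransmit
Step 5: SEND seq=341 -> fresh
Step 6: SEND seq=484 -> fresh
Step 7: SEND seq=7000 -> retransmit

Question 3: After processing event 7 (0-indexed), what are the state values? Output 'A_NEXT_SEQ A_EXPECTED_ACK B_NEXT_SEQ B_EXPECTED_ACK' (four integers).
After event 0: A_seq=265 A_ack=7000 B_seq=7000 B_ack=265
After event 1: A_seq=341 A_ack=7000 B_seq=7000 B_ack=341
After event 2: A_seq=341 A_ack=7000 B_seq=7042 B_ack=341
After event 3: A_seq=341 A_ack=7000 B_seq=7230 B_ack=341
After event 4: A_seq=341 A_ack=7230 B_seq=7230 B_ack=341
After event 5: A_seq=484 A_ack=7230 B_seq=7230 B_ack=484
After event 6: A_seq=547 A_ack=7230 B_seq=7230 B_ack=547
After event 7: A_seq=547 A_ack=7230 B_seq=7230 B_ack=547

547 7230 7230 547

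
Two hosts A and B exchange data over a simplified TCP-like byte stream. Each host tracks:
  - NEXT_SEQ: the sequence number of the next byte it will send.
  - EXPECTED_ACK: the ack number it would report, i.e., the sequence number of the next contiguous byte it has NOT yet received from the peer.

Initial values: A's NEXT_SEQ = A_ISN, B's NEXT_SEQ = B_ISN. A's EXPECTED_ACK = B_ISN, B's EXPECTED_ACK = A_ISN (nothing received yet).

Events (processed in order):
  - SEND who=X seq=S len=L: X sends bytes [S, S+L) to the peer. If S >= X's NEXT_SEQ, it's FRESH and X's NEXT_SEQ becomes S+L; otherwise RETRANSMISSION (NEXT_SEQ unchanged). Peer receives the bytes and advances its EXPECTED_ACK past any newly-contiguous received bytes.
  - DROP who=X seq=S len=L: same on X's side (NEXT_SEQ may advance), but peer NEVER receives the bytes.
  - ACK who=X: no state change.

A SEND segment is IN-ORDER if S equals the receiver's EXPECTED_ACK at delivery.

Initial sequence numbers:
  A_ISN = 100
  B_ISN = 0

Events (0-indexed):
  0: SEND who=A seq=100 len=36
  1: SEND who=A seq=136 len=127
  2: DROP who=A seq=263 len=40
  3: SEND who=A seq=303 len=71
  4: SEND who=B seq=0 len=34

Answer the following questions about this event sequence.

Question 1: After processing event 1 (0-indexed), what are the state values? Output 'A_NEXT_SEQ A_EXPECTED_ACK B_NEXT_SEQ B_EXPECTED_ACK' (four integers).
After event 0: A_seq=136 A_ack=0 B_seq=0 B_ack=136
After event 1: A_seq=263 A_ack=0 B_seq=0 B_ack=263

263 0 0 263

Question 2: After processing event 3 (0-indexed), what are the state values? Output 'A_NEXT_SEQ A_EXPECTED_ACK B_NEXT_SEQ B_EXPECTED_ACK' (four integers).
After event 0: A_seq=136 A_ack=0 B_seq=0 B_ack=136
After event 1: A_seq=263 A_ack=0 B_seq=0 B_ack=263
After event 2: A_seq=303 A_ack=0 B_seq=0 B_ack=263
After event 3: A_seq=374 A_ack=0 B_seq=0 B_ack=263

374 0 0 263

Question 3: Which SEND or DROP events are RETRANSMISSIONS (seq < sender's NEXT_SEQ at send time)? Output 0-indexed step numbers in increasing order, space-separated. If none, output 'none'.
Step 0: SEND seq=100 -> fresh
Step 1: SEND seq=136 -> fresh
Step 2: DROP seq=263 -> fresh
Step 3: SEND seq=303 -> fresh
Step 4: SEND seq=0 -> fresh

Answer: none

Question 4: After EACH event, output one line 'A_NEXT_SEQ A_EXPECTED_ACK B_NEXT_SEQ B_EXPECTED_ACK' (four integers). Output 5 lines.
136 0 0 136
263 0 0 263
303 0 0 263
374 0 0 263
374 34 34 263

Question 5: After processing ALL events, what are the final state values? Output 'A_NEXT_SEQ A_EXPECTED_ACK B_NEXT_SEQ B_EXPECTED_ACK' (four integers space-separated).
After event 0: A_seq=136 A_ack=0 B_seq=0 B_ack=136
After event 1: A_seq=263 A_ack=0 B_seq=0 B_ack=263
After event 2: A_seq=303 A_ack=0 B_seq=0 B_ack=263
After event 3: A_seq=374 A_ack=0 B_seq=0 B_ack=263
After event 4: A_seq=374 A_ack=34 B_seq=34 B_ack=263

Answer: 374 34 34 263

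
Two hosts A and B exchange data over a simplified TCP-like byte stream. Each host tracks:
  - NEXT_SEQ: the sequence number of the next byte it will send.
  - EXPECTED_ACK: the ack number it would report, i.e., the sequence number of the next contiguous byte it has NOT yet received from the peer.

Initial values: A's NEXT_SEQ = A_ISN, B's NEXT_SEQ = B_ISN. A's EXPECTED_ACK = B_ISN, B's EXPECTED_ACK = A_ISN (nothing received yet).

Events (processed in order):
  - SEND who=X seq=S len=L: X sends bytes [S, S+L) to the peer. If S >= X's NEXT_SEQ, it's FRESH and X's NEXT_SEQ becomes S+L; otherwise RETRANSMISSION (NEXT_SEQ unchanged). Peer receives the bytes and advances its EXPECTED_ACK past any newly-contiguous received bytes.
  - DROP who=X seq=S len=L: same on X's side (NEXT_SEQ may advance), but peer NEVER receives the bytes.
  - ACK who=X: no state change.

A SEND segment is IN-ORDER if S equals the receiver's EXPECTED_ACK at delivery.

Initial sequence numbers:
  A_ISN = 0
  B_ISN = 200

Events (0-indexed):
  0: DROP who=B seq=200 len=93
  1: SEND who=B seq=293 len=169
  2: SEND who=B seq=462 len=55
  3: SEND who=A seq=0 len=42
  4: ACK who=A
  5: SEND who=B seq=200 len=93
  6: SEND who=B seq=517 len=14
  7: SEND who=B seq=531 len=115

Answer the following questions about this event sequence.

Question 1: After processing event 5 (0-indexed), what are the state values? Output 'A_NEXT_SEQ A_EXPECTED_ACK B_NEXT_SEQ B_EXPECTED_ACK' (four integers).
After event 0: A_seq=0 A_ack=200 B_seq=293 B_ack=0
After event 1: A_seq=0 A_ack=200 B_seq=462 B_ack=0
After event 2: A_seq=0 A_ack=200 B_seq=517 B_ack=0
After event 3: A_seq=42 A_ack=200 B_seq=517 B_ack=42
After event 4: A_seq=42 A_ack=200 B_seq=517 B_ack=42
After event 5: A_seq=42 A_ack=517 B_seq=517 B_ack=42

42 517 517 42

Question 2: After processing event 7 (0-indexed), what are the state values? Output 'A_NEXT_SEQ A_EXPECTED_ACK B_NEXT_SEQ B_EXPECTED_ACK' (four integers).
After event 0: A_seq=0 A_ack=200 B_seq=293 B_ack=0
After event 1: A_seq=0 A_ack=200 B_seq=462 B_ack=0
After event 2: A_seq=0 A_ack=200 B_seq=517 B_ack=0
After event 3: A_seq=42 A_ack=200 B_seq=517 B_ack=42
After event 4: A_seq=42 A_ack=200 B_seq=517 B_ack=42
After event 5: A_seq=42 A_ack=517 B_seq=517 B_ack=42
After event 6: A_seq=42 A_ack=531 B_seq=531 B_ack=42
After event 7: A_seq=42 A_ack=646 B_seq=646 B_ack=42

42 646 646 42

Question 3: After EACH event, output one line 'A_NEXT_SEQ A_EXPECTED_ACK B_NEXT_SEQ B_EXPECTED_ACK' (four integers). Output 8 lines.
0 200 293 0
0 200 462 0
0 200 517 0
42 200 517 42
42 200 517 42
42 517 517 42
42 531 531 42
42 646 646 42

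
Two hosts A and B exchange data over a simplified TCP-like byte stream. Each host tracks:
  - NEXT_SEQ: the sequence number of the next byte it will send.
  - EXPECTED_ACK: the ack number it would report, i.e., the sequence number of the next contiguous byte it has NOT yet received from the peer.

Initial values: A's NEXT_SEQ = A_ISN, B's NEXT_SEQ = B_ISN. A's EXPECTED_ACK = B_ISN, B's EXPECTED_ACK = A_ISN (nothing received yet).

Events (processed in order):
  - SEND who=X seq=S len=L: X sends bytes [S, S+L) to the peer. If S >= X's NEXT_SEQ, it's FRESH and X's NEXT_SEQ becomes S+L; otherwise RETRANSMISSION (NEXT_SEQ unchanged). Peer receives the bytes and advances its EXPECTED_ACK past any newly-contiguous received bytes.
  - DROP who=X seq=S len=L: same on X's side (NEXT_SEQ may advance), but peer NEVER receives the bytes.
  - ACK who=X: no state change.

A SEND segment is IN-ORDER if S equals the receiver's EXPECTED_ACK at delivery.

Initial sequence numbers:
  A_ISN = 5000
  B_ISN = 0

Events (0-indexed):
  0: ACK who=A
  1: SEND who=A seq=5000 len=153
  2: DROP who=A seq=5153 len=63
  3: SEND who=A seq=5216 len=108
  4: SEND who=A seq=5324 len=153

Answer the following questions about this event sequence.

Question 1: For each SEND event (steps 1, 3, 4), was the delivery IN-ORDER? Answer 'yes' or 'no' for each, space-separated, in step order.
Answer: yes no no

Derivation:
Step 1: SEND seq=5000 -> in-order
Step 3: SEND seq=5216 -> out-of-order
Step 4: SEND seq=5324 -> out-of-order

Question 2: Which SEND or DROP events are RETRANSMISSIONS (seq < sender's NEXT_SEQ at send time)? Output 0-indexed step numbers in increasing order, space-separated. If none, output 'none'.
Answer: none

Derivation:
Step 1: SEND seq=5000 -> fresh
Step 2: DROP seq=5153 -> fresh
Step 3: SEND seq=5216 -> fresh
Step 4: SEND seq=5324 -> fresh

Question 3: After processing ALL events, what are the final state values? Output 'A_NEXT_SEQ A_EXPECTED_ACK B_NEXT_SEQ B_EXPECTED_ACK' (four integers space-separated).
Answer: 5477 0 0 5153

Derivation:
After event 0: A_seq=5000 A_ack=0 B_seq=0 B_ack=5000
After event 1: A_seq=5153 A_ack=0 B_seq=0 B_ack=5153
After event 2: A_seq=5216 A_ack=0 B_seq=0 B_ack=5153
After event 3: A_seq=5324 A_ack=0 B_seq=0 B_ack=5153
After event 4: A_seq=5477 A_ack=0 B_seq=0 B_ack=5153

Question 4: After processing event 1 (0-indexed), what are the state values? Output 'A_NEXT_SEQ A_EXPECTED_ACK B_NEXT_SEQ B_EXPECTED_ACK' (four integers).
After event 0: A_seq=5000 A_ack=0 B_seq=0 B_ack=5000
After event 1: A_seq=5153 A_ack=0 B_seq=0 B_ack=5153

5153 0 0 5153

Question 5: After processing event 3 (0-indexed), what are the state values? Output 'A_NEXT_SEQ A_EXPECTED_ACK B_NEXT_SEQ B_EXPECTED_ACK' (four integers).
After event 0: A_seq=5000 A_ack=0 B_seq=0 B_ack=5000
After event 1: A_seq=5153 A_ack=0 B_seq=0 B_ack=5153
After event 2: A_seq=5216 A_ack=0 B_seq=0 B_ack=5153
After event 3: A_seq=5324 A_ack=0 B_seq=0 B_ack=5153

5324 0 0 5153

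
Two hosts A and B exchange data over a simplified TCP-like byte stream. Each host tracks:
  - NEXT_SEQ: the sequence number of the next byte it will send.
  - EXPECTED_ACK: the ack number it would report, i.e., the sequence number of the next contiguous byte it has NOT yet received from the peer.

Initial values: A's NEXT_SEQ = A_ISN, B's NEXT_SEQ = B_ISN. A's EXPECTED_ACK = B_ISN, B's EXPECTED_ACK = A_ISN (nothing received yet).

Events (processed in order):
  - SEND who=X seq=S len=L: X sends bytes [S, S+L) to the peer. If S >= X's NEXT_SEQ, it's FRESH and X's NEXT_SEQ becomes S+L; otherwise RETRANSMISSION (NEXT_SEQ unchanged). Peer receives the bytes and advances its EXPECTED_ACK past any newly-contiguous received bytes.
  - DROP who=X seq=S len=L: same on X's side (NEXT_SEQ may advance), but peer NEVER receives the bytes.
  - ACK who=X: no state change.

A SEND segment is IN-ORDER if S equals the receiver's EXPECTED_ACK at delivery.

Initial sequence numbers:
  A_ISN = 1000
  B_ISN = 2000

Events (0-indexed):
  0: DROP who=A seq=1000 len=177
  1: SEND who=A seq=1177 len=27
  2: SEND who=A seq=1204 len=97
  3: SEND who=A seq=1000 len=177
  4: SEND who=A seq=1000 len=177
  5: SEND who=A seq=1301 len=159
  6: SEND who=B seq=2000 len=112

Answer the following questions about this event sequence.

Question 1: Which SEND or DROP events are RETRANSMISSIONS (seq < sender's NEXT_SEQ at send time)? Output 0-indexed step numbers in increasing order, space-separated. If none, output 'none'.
Answer: 3 4

Derivation:
Step 0: DROP seq=1000 -> fresh
Step 1: SEND seq=1177 -> fresh
Step 2: SEND seq=1204 -> fresh
Step 3: SEND seq=1000 -> retransmit
Step 4: SEND seq=1000 -> retransmit
Step 5: SEND seq=1301 -> fresh
Step 6: SEND seq=2000 -> fresh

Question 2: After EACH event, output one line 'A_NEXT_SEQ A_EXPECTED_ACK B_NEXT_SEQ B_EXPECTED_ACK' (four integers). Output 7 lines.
1177 2000 2000 1000
1204 2000 2000 1000
1301 2000 2000 1000
1301 2000 2000 1301
1301 2000 2000 1301
1460 2000 2000 1460
1460 2112 2112 1460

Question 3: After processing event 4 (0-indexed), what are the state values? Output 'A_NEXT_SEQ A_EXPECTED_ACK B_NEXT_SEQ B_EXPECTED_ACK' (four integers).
After event 0: A_seq=1177 A_ack=2000 B_seq=2000 B_ack=1000
After event 1: A_seq=1204 A_ack=2000 B_seq=2000 B_ack=1000
After event 2: A_seq=1301 A_ack=2000 B_seq=2000 B_ack=1000
After event 3: A_seq=1301 A_ack=2000 B_seq=2000 B_ack=1301
After event 4: A_seq=1301 A_ack=2000 B_seq=2000 B_ack=1301

1301 2000 2000 1301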